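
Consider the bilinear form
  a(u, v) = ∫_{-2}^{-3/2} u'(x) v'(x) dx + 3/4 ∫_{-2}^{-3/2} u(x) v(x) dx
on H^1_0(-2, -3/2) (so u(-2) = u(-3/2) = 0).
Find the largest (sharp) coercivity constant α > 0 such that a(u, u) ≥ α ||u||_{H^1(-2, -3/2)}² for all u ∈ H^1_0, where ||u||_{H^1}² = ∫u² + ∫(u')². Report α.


α = (3 + 16*π^2)/(4*(1 + 4*π^2))

Coercivity of a(·,·) on H^1_0(-2, -3/2) means a(u, u) ≥ α ||u||_{H^1}² for every u ∈ H^1_0.
The interval has length L = 1/2, and Poincaré/coercivity depend only on L. Here a(u, u) = ∫(u')² + (3/4)·∫u².
Here 0 < c = 3/4 < 1. The condition a(u,u) ≥ α||u||_{H^1}² reads (1−α)∫(u')² ≥ (α−c)∫u². Any admissible α is ≤ 1 (rapidly oscillating u have ∫u²/∫(u')² → 0), and α = 1 would force 0 ≥ (1−c)∫u², impossible since c < 1; so 1−α > 0. By the sharp Poincaré inequality on H^1_0 of an interval of length L, ∫(u')² ≥ (π/L)²∫u² with equality for the first sine mode sin(π(x−x₀)/L) (x₀ the left endpoint), so the inequality holds for all u iff (1−α)(π/L)² ≥ α − c, i.e. α ≤ ((π/L)² + c)/((π/L)² + 1) = (1 + c(L/π)²)/(1 + (L/π)²). With (π/L)² = 4*π^2 and c = 3/4, the largest admissible constant is α = ((π/L)² + c)/((π/L)² + 1).
Simplifying, α = (3 + 16*π^2)/(4*(1 + 4*π^2)).


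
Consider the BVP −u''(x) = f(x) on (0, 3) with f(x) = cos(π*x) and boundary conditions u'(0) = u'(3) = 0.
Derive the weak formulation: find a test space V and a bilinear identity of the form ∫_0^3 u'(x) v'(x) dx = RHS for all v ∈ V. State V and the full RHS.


V = H^1(0, 3) (no boundary constraint on v; u is determined up to an additive constant); weak form: ∫_0^3 u'v' dx = ∫_0^3 (cos(π*x)) v dx for all v ∈ V.

Multiply both sides by a test function v and integrate from 0 to 3:
  ∫_0^3 −u''(x) v(x) dx = ∫_0^3 f(x) v(x) dx.
Integrate the LHS by parts once:
  ∫_0^3 −u'' v dx = −[u'(x) v(x)]_0^3 + ∫_0^3 u'(x) v'(x) dx.
Thus ∫_0^3 u'(x) v'(x) dx = ∫_0^3 f(x) v(x) dx + [u'(x) v(x)]_0^3.
Choose V so that boundary terms are either known or forced to vanish.
u has homogeneous Neumann: u'(0) = u'(3) = 0. So [u' v]_0^3 = 0·v(3) − 0·v(0) = 0 for any v; take V = H^1(0, 3).
Weak formulation: find u (satisfying any essential BC) such that ∫_0^3 u'(x) v'(x) dx = ∫_0^3 f v dx for all v ∈ V (homogeneous Neumann, so boundary terms vanish).
Substituting f(x) = cos(π*x), the right-hand side is ∫_0^3 (cos(π*x)) v dx.
Compatibility check (pure Neumann): taking v ≡ 1 ∈ V gives 0 = ∫_0^3 f dx + (0) − (0), i.e. ∫_0^3 f dx must equal u'(0) − u'(3) = 0. Indeed ∫_0^3 (cos(π*x)) dx = 0, so the data are compatible. The solution is then unique only up to an additive constant (fix it e.g. by requiring ∫_0^3 u dx = 0).


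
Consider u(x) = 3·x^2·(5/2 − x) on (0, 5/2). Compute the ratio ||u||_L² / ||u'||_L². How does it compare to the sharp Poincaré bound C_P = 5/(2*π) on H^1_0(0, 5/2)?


||u||_L² / ||u'||_L² = 5*sqrt(14)/28 < C_P = 5/(2*π).

u(x) = 3·x^2·(5/2 − x), so u'(x) = 3*x*(5 - 3*x).
u(x) = 3·x^2·(5/2 − x) vanishes at x = 0 and x = 5/2, so u ∈ H^1_0(0, 5/2). Differentiate via the product rule and integrate the resulting polynomials term by term.
  ∫_0^5/2 u² dx = ∫_0^5/2 (9*x^6 - 45*x^5 + 225*x^4/4) dx. Term by term:
    ∫_0^5/2 9*x^6 dx = 703125/896;  ∫_0^5/2 -45*x^5 dx = -234375/128;  ∫_0^5/2 225*x^4/4 dx = 140625/128.
  Sum: 703125/896 − 234375/128 + 140625/128 = 46875/896.
  ∫_0^5/2 (u')² dx = ∫_0^5/2 (81*x^4 - 270*x^3 + 225*x^2) dx. Term by term:
    ∫_0^5/2 81*x^4 dx = 50625/32;  ∫_0^5/2 -270*x^3 dx = -84375/32;  ∫_0^5/2 225*x^2 dx = 9375/8.
  Sum: 50625/32 − 84375/32 + 9375/8 = 1875/16.
∫_0^5/2 u² dx = 46875/896, so ||u||_L² = 125*sqrt(42)/112.
∫_0^5/2 (u')² dx = 1875/16, so ||u'||_L² = 25*sqrt(3)/4.
Ratio ||u||_L² / ||u'||_L² = 5*sqrt(14)/28.
Sharp Poincaré constant on H^1_0(0, 5/2) is C_P = L/π = 5/(2*π), achieved by sin(2*π/5·x).
A polynomial bump cannot attain the sharp Poincaré constant (only the first sine eigenfunction does), so the ratio is strictly less than C_P, consistent with ||u||_L² ≤ C_P ||u'||_L².


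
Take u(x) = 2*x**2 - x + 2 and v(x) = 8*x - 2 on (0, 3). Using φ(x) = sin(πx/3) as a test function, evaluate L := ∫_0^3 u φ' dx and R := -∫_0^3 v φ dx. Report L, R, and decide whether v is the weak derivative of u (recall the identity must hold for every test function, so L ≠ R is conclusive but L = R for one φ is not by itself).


LHS = -30/π, RHS = -60/π. No, v is not the weak derivative of u.

u(x) = 2*x**2 - x + 2, classical derivative u'(x) = 4*x - 1.
φ(x) = sin(πx/3), so φ'(x) = π*cos(π*x/3)/3.
Note φ(0) = φ(3) = 0, so the boundary term u·φ vanishes.
LHS = ∫_0^3 u(x) φ'(x) dx = ∫_0^3 (2*π*x^2*cos(π*x/3)/3 - π*x*cos(π*x/3)/3 + 2*π*cos(π*x/3)/3) dx. Term by term:
  ∫_0^3 2*π*cos(π*x/3)/3 dx = 0;  ∫_0^3 -π*x*cos(π*x/3)/3 dx = 6/π;  ∫_0^3 2*π*x^2*cos(π*x/3)/3 dx = -36/π.
Sum: 0 + 6/π − 36/π = -30/π.
So LHS = -30/π.
∫_0^3 v(x) φ(x) dx = ∫_0^3 (8*x*sin(π*x/3) - 2*sin(π*x/3)) dx. Term by term:
  ∫_0^3 -2*sin(π*x/3) dx = -12/π;  ∫_0^3 8*x*sin(π*x/3) dx = 72/π.
Sum: -12/π + 72/π = 60/π.
So RHS = -∫_0^3 v(x) φ(x) dx = -60/π.
LHS − RHS = 30/π ≠ 0, so the identity fails.
(For a valid weak derivative the identity must hold for EVERY test function, in particular this one. The failure shows v is NOT the weak derivative of u.)
Correct weak derivative would be u'(x) = 4*x - 1.


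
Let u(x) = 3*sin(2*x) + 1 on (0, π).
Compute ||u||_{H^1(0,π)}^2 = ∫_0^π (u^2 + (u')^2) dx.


||u||_{H^1(0,π)}^2 = 47*π/2

u'(x) = 6*cos(2*x).
Expand u² and (u')² and integrate term by term on (0, π), using: for integers n ≥ 1, ∫_0^π sin²(nx) dx = ∫_0^π cos²(nx) dx = π/2; for n ≠ n', ∫_0^π sin(nx)sin(n'x) dx = ∫_0^π cos(nx)cos(n'x) dx = 0; and by product-to-sum, ∫_0^π sin(nx)cos(n'x) dx = ½∫_0^π [sin((n+n')x) + sin((n−n')x)] dx, which is 0 when n+n' is even and 2n/(n²−n'²) when n+n' is odd (it need not vanish on (0, π)). For the constant mode: ∫_0^π 1 dx = π, ∫_0^π cos(nx) dx = 0, ∫_0^π sin(nx) dx = (1−(−1)^n)/n.
  u² squared terms: (1)²·∫1 dx = 1·π = π;  (3)²·∫sin(2x)² dx = 9·π/2 = 9*π/2.
  u² cross terms: 2·(1)·(3)·∫1·sin(2x) dx = 6·(0) = 0.
  So ∫_0^π u² dx = π + 9*π/2 + 0 = 11*π/2.
  (u')² squared terms: (6)²·∫cos(2x)² dx = 36·π/2 = 18*π.
  So ∫_0^π (u')² dx = 18*π.
||u||_{H^1}^2 = (11*π/2) + (18*π) = 47*π/2.


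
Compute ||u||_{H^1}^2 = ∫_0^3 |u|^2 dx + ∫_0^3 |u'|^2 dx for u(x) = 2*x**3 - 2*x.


||u||_{H^1}^2 = 85488/35

The H^1 norm (squared) on an interval (0, L) is
  ||u||_{H^1}^2 = ∫_0^L u(x)^2 dx + ∫_0^L u'(x)^2 dx.
Compute u'(x) = 6*x**2 - 2.
Then u(x)^2 = 4*x**6 - 8*x**4 + 4*x**2 and u'(x)^2 = 36*x**4 - 24*x**2 + 4.
Integrate each monomial from 0 to 3 using ∫_0^3 c·x^n dx = c·3^(n+1)/(n+1):
  ∫_0^3 u(x)^2 dx = ∫_0^3 (4*x^6 - 8*x^4 + 4*x^2) dx. Term by term:
    ∫_0^3 4*x^6 dx = 8748/7;  ∫_0^3 -8*x^4 dx = -1944/5;  ∫_0^3 4*x^2 dx = 36.
  Sum: 8748/7 − 1944/5 + 36 = 31392/35.
  ∫_0^3 u'(x)^2 dx = ∫_0^3 (36*x^4 - 24*x^2 + 4) dx. Term by term:
    ∫_0^3 36*x^4 dx = 8748/5;  ∫_0^3 -24*x^2 dx = -216;  ∫_0^3 4 dx = 12.
  Sum: 8748/5 − 216 + 12 = 7728/5.
Adding: ||u||_{H^1}^2 = 31392/35 + 7728/5 = 85488/35.


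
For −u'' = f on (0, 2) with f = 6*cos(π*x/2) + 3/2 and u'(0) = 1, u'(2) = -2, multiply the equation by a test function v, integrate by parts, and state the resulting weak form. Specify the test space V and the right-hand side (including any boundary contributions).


V = H^1(0, 2) (v unrestricted at boundary; u is determined up to an additive constant); weak form: ∫_0^2 u'v' dx = ∫_0^2 (6*cos(π*x/2) + 3/2) v dx − 2·v(2) − v(0) for all v ∈ V.

Multiply both sides by a test function v and integrate from 0 to 2:
  ∫_0^2 −u''(x) v(x) dx = ∫_0^2 f(x) v(x) dx.
Integrate the LHS by parts once:
  ∫_0^2 −u'' v dx = −[u'(x) v(x)]_0^2 + ∫_0^2 u'(x) v'(x) dx.
Thus ∫_0^2 u'(x) v'(x) dx = ∫_0^2 f(x) v(x) dx + [u'(x) v(x)]_0^2.
Choose V so that boundary terms are either known or forced to vanish.
u has inhomogeneous Neumann u'(0) = 1, u'(2) = -2. [u' v]_0^2 = (-2)·v(2) − (1)·v(0) = − 2·v(2) − v(0). Take V = H^1(0, 2); boundary term becomes part of RHS.
Weak formulation: find u (satisfying any essential BC) such that ∫_0^2 u'(x) v'(x) dx = ∫_0^2 f v dx − 2·v(2) − v(0) for all v ∈ V (Neumann data are natural BCs: they enter the RHS as boundary terms).
Substituting f(x) = 6*cos(π*x/2) + 3/2, the right-hand side is ∫_0^2 (6*cos(π*x/2) + 3/2) v dx − 2·v(2) − v(0).
Compatibility check (pure Neumann): taking v ≡ 1 ∈ V gives 0 = ∫_0^2 f dx + (-2) − (1), i.e. ∫_0^2 f dx must equal u'(0) − u'(2) = 3. Indeed ∫_0^2 (6*cos(π*x/2) + 3/2) dx = 3, so the data are compatible. The solution is then unique only up to an additive constant (fix it e.g. by requiring ∫_0^2 u dx = 0).


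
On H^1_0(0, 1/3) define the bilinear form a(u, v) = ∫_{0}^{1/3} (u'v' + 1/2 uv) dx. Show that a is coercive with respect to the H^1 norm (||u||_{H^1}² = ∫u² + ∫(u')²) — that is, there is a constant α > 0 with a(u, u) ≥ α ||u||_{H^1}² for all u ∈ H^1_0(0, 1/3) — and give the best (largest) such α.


α = (1 + 18*π^2)/(2*(1 + 9*π^2))

Coercivity of a(·,·) on H^1_0(0, 1/3) means a(u, u) ≥ α ||u||_{H^1}² for every u ∈ H^1_0.
The interval has length L = 1/3, and Poincaré/coercivity depend only on L. Here a(u, u) = ∫(u')² + (1/2)·∫u².
Here 0 < c = 1/2 < 1. The condition a(u,u) ≥ α||u||_{H^1}² reads (1−α)∫(u')² ≥ (α−c)∫u². Any admissible α is ≤ 1 (rapidly oscillating u have ∫u²/∫(u')² → 0), and α = 1 would force 0 ≥ (1−c)∫u², impossible since c < 1; so 1−α > 0. By the sharp Poincaré inequality on H^1_0 of an interval of length L, ∫(u')² ≥ (π/L)²∫u² with equality for the first sine mode sin(π(x−x₀)/L) (x₀ the left endpoint), so the inequality holds for all u iff (1−α)(π/L)² ≥ α − c, i.e. α ≤ ((π/L)² + c)/((π/L)² + 1) = (1 + c(L/π)²)/(1 + (L/π)²). With (π/L)² = 9*π^2 and c = 1/2, the largest admissible constant is α = ((π/L)² + c)/((π/L)² + 1).
Simplifying, α = (1 + 18*π^2)/(2*(1 + 9*π^2)).


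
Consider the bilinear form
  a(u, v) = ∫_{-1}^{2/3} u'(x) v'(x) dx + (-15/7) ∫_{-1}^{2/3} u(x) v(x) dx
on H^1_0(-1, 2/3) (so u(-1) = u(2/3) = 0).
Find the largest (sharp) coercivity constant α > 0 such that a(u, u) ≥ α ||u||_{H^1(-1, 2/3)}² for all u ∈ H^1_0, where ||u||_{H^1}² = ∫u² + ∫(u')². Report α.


α = 3*(-125 + 21*π^2)/(7*(25 + 9*π^2))

Coercivity of a(·,·) on H^1_0(-1, 2/3) means a(u, u) ≥ α ||u||_{H^1}² for every u ∈ H^1_0.
The interval has length L = 5/3, and Poincaré/coercivity depend only on L. Here a(u, u) = ∫(u')² + (-15/7)·∫u².
Here c = -15/7 < 0 with |c| < (π/L)² = 9*π^2/25, so coercivity still holds. The condition a(u,u) ≥ α||u||_{H^1}² reads (1−α)∫(u')² ≥ (α−c)∫u². Any admissible α is ≤ 1 (rapidly oscillating u have ∫u²/∫(u')² → 0), and α = 1 would force 0 ≥ (1−c)∫u², impossible since c < 1; so 1−α > 0. By the sharp Poincaré inequality on H^1_0 of an interval of length L, ∫(u')² ≥ (π/L)²∫u² with equality for the first sine mode sin(π(x−x₀)/L) (x₀ the left endpoint), so the inequality holds for all u iff (1−α)(π/L)² ≥ α − c, i.e. α ≤ ((π/L)² + c)/((π/L)² + 1) = (1 + c(L/π)²)/(1 + (L/π)²). (Direct route, valid since c ≤ 0: Poincaré gives c∫u² ≥ c(L/π)²∫(u')², so a(u,u) ≥ (1 + c(L/π)²)∫(u')², while ||u||_{H^1}² ≤ (1 + (L/π)²)∫(u')²; dividing yields the same α.) With (π/L)² = 9*π^2/25 and c = -15/7, the largest admissible constant is α = ((π/L)² + c)/((π/L)² + 1).
Simplifying, α = 3*(-125 + 21*π^2)/(7*(25 + 9*π^2)).


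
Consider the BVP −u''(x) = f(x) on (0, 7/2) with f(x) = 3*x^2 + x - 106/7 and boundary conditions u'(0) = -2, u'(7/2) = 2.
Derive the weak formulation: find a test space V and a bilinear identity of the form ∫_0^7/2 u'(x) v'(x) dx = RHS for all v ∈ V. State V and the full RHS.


V = H^1(0, 7/2) (v unrestricted at boundary; u is determined up to an additive constant); weak form: ∫_0^7/2 u'v' dx = ∫_0^7/2 (3*x^2 + x - 106/7) v dx + 2·v(7/2) + 2·v(0) for all v ∈ V.

Multiply both sides by a test function v and integrate from 0 to 7/2:
  ∫_0^7/2 −u''(x) v(x) dx = ∫_0^7/2 f(x) v(x) dx.
Integrate the LHS by parts once:
  ∫_0^7/2 −u'' v dx = −[u'(x) v(x)]_0^7/2 + ∫_0^7/2 u'(x) v'(x) dx.
Thus ∫_0^7/2 u'(x) v'(x) dx = ∫_0^7/2 f(x) v(x) dx + [u'(x) v(x)]_0^7/2.
Choose V so that boundary terms are either known or forced to vanish.
u has inhomogeneous Neumann u'(0) = -2, u'(7/2) = 2. [u' v]_0^7/2 = (2)·v(7/2) − (-2)·v(0) = 2·v(7/2) + 2·v(0). Take V = H^1(0, 7/2); boundary term becomes part of RHS.
Weak formulation: find u (satisfying any essential BC) such that ∫_0^7/2 u'(x) v'(x) dx = ∫_0^7/2 f v dx + 2·v(7/2) + 2·v(0) for all v ∈ V (Neumann data are natural BCs: they enter the RHS as boundary terms).
Substituting f(x) = 3*x^2 + x - 106/7, the right-hand side is ∫_0^7/2 (3*x^2 + x - 106/7) v dx + 2·v(7/2) + 2·v(0).
Compatibility check (pure Neumann): taking v ≡ 1 ∈ V gives 0 = ∫_0^7/2 f dx + (2) − (-2), i.e. ∫_0^7/2 f dx must equal u'(0) − u'(7/2) = -4. Indeed ∫_0^7/2 (3*x^2 + x - 106/7) dx = -4, so the data are compatible. The solution is then unique only up to an additive constant (fix it e.g. by requiring ∫_0^7/2 u dx = 0).


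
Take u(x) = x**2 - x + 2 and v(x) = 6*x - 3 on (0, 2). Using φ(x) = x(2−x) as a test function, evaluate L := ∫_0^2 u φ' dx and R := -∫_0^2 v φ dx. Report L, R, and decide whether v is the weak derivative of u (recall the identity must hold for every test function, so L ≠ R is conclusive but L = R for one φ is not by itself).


LHS = -4/3, RHS = -4. No, v is not the weak derivative of u.

u(x) = x**2 - x + 2, classical derivative u'(x) = 2*x - 1.
φ(x) = x(2−x), so φ'(x) = 2 - 2*x.
Note φ(0) = φ(2) = 0, so the boundary term u·φ vanishes.
LHS = ∫_0^2 u(x) φ'(x) dx = ∫_0^2 (-2*x^3 + 4*x^2 - 6*x + 4) dx. Term by term:
  ∫_0^2 -2*x^3 dx = -8;  ∫_0^2 4*x^2 dx = 32/3;  ∫_0^2 -6*x dx = -12;
  ∫_0^2 4 dx = 8.
Sum: -8 + 32/3 − 12 + 8 = -4/3.
So LHS = -4/3.
∫_0^2 v(x) φ(x) dx = ∫_0^2 (-6*x^3 + 15*x^2 - 6*x) dx. Term by term:
  ∫_0^2 -6*x^3 dx = -24;  ∫_0^2 15*x^2 dx = 40;  ∫_0^2 -6*x dx = -12.
Sum: -24 + 40 − 12 = 4.
So RHS = -∫_0^2 v(x) φ(x) dx = -4.
LHS − RHS = 8/3 ≠ 0, so the identity fails.
(For a valid weak derivative the identity must hold for EVERY test function, in particular this one. The failure shows v is NOT the weak derivative of u.)
Correct weak derivative would be u'(x) = 2*x - 1.


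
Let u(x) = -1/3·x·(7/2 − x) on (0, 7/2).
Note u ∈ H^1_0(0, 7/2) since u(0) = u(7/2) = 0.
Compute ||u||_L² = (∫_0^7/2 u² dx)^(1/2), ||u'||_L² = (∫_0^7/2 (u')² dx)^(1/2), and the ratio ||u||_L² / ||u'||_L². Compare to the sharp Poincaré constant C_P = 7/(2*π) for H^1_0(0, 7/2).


||u||_L² / ||u'||_L² = 7*sqrt(10)/20 < C_P = 7/(2*π).

u(x) = -1/3·x·(7/2 − x), so u'(x) = 2*x/3 - 7/6.
u(x) = -1/3·x·(7/2 − x) vanishes at x = 0 and x = 7/2, so u ∈ H^1_0(0, 7/2). Differentiate via the product rule and integrate the resulting polynomials term by term.
  ∫_0^7/2 u² dx = ∫_0^7/2 (x^4/9 - 7*x^3/9 + 49*x^2/36) dx. Term by term:
    ∫_0^7/2 x^4/9 dx = 16807/1440;  ∫_0^7/2 -7*x^3/9 dx = -16807/576;  ∫_0^7/2 49*x^2/36 dx = 16807/864.
  Sum: 16807/1440 − 16807/576 + 16807/864 = 16807/8640.
  ∫_0^7/2 (u')² dx = ∫_0^7/2 (4*x^2/9 - 14*x/9 + 49/36) dx. Term by term:
    ∫_0^7/2 4*x^2/9 dx = 343/54;  ∫_0^7/2 -14*x/9 dx = -343/36;  ∫_0^7/2 49/36 dx = 343/72.
  Sum: 343/54 − 343/36 + 343/72 = 343/216.
∫_0^7/2 u² dx = 16807/8640, so ||u||_L² = 49*sqrt(105)/360.
∫_0^7/2 (u')² dx = 343/216, so ||u'||_L² = 7*sqrt(42)/36.
Ratio ||u||_L² / ||u'||_L² = 7*sqrt(10)/20.
Sharp Poincaré constant on H^1_0(0, 7/2) is C_P = L/π = 7/(2*π), achieved by sin(2*π/7·x).
A polynomial bump cannot attain the sharp Poincaré constant (only the first sine eigenfunction does), so the ratio is strictly less than C_P, consistent with ||u||_L² ≤ C_P ||u'||_L².


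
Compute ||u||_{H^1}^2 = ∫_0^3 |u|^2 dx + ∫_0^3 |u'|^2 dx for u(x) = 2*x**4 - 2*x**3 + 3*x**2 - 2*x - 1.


||u||_{H^1}^2 = 128193/7

The H^1 norm (squared) on an interval (0, L) is
  ||u||_{H^1}^2 = ∫_0^L u(x)^2 dx + ∫_0^L u'(x)^2 dx.
Compute u'(x) = 8*x**3 - 6*x**2 + 6*x - 2.
Then u(x)^2 = 4*x**8 - 8*x**7 + 16*x**6 - 20*x**5 + 13*x**4 - 8*x**3 - 2*x**2 + 4*x + 1 and u'(x)^2 = 64*x**6 - 96*x**5 + 132*x**4 - 104*x**3 + 60*x**2 - 24*x + 4.
Integrate each monomial from 0 to 3 using ∫_0^3 c·x^n dx = c·3^(n+1)/(n+1):
  ∫_0^3 u(x)^2 dx = ∫_0^3 (4*x^8 - 8*x^7 + 16*x^6 - 20*x^5 + 13*x^4 - 8*x^3 - 2*x^2 + 4*x + 1) dx. Term by term:
    ∫_0^3 4*x^8 dx = 8748;  ∫_0^3 -8*x^7 dx = -6561;  ∫_0^3 16*x^6 dx = 34992/7;
    ∫_0^3 -20*x^5 dx = -2430;  ∫_0^3 13*x^4 dx = 3159/5;  ∫_0^3 -8*x^3 dx = -162;
    ∫_0^3 -2*x^2 dx = -18;  ∫_0^3 4*x dx = 18;  ∫_0^3 1 dx = 3.
  Sum: 8748 − 6561 + 34992/7 − 2430 + 3159/5 − 162 − 18 + 18 + 3 = 183003/35.
  ∫_0^3 u'(x)^2 dx = ∫_0^3 (64*x^6 - 96*x^5 + 132*x^4 - 104*x^3 + 60*x^2 - 24*x + 4) dx. Term by term:
    ∫_0^3 64*x^6 dx = 139968/7;  ∫_0^3 -96*x^5 dx = -11664;  ∫_0^3 132*x^4 dx = 32076/5;
    ∫_0^3 -104*x^3 dx = -2106;  ∫_0^3 60*x^2 dx = 540;  ∫_0^3 -24*x dx = -108;
    ∫_0^3 4 dx = 12.
  Sum: 139968/7 − 11664 + 32076/5 − 2106 + 540 − 108 + 12 = 457962/35.
Adding: ||u||_{H^1}^2 = 183003/35 + 457962/35 = 128193/7.


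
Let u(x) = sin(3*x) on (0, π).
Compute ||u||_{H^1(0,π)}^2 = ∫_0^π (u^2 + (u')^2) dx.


||u||_{H^1(0,π)}^2 = 5*π

u'(x) = 3*cos(3*x).
Expand u² and (u')² and integrate term by term on (0, π), using: for integers n ≥ 1, ∫_0^π sin²(nx) dx = ∫_0^π cos²(nx) dx = π/2; for n ≠ n', ∫_0^π sin(nx)sin(n'x) dx = ∫_0^π cos(nx)cos(n'x) dx = 0; and by product-to-sum, ∫_0^π sin(nx)cos(n'x) dx = ½∫_0^π [sin((n+n')x) + sin((n−n')x)] dx, which is 0 when n+n' is even and 2n/(n²−n'²) when n+n' is odd (it need not vanish on (0, π)).
  u² squared terms: (1)²·∫sin(3x)² dx = 1·π/2 = π/2.
  So ∫_0^π u² dx = π/2.
  (u')² squared terms: (3)²·∫cos(3x)² dx = 9·π/2 = 9*π/2.
  So ∫_0^π (u')² dx = 9*π/2.
||u||_{H^1}^2 = (π/2) + (9*π/2) = 5*π.


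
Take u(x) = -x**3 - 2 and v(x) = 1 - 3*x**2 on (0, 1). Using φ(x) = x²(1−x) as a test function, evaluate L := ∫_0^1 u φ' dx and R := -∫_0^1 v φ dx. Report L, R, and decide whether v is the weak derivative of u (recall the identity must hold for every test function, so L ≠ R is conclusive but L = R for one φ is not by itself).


LHS = 1/10, RHS = 1/60. No, v is not the weak derivative of u.

u(x) = -x**3 - 2, classical derivative u'(x) = -3*x**2.
φ(x) = x²(1−x), so φ'(x) = x*(2 - 3*x).
Note φ(0) = φ(1) = 0, so the boundary term u·φ vanishes.
LHS = ∫_0^1 u(x) φ'(x) dx = ∫_0^1 (3*x^5 - 2*x^4 + 6*x^2 - 4*x) dx. Term by term:
  ∫_0^1 3*x^5 dx = 1/2;  ∫_0^1 -2*x^4 dx = -2/5;  ∫_0^1 6*x^2 dx = 2;
  ∫_0^1 -4*x dx = -2.
Sum: 1/2 − 2/5 + 2 − 2 = 1/10.
So LHS = 1/10.
∫_0^1 v(x) φ(x) dx = ∫_0^1 (3*x^5 - 3*x^4 - x^3 + x^2) dx. Term by term:
  ∫_0^1 3*x^5 dx = 1/2;  ∫_0^1 -3*x^4 dx = -3/5;  ∫_0^1 -x^3 dx = -1/4;
  ∫_0^1 x^2 dx = 1/3.
Sum: 1/2 − 3/5 − 1/4 + 1/3 = -1/60.
So RHS = -∫_0^1 v(x) φ(x) dx = 1/60.
LHS − RHS = 1/12 ≠ 0, so the identity fails.
(For a valid weak derivative the identity must hold for EVERY test function, in particular this one. The failure shows v is NOT the weak derivative of u.)
Correct weak derivative would be u'(x) = -3*x**2.


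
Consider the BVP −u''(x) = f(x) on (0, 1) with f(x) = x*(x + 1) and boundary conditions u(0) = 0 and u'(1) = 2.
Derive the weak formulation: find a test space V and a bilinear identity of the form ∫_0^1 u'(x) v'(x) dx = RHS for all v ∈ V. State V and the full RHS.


V = {v ∈ H^1(0, 1) : v(0) = 0} (test functions vanish at x = 0 where u is specified); weak form: ∫_0^1 u'v' dx = ∫_0^1 (x*(x + 1)) v dx + 2·v(1) for all v ∈ V.

Multiply both sides by a test function v and integrate from 0 to 1:
  ∫_0^1 −u''(x) v(x) dx = ∫_0^1 f(x) v(x) dx.
Integrate the LHS by parts once:
  ∫_0^1 −u'' v dx = −[u'(x) v(x)]_0^1 + ∫_0^1 u'(x) v'(x) dx.
Thus ∫_0^1 u'(x) v'(x) dx = ∫_0^1 f(x) v(x) dx + [u'(x) v(x)]_0^1.
Choose V so that boundary terms are either known or forced to vanish.
Mixed BC: u(0) = 0 (Dirichlet) and u'(1) = 2 (Neumann). Define V = {v ∈ H^1(0, 1) : v(0) = 0}. Then [u' v]_0^1 = u'(1)·v(1) − u'(0)·0 = 2·v(1).
Weak formulation: find u (satisfying any essential BC) such that ∫_0^1 u'(x) v'(x) dx = ∫_0^1 f v dx + 2·v(1) for all v ∈ V (Dirichlet at 0 absorbed into V; Neumann datum at x = 1 contributes the boundary term).
Substituting f(x) = x*(x + 1), the right-hand side is ∫_0^1 (x*(x + 1)) v dx + 2·v(1).


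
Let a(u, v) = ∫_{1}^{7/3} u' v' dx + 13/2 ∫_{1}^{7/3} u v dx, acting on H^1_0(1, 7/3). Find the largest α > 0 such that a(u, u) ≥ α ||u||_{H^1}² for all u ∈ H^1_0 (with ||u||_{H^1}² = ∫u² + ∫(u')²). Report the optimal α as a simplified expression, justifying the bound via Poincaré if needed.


α = 1

Coercivity of a(·,·) on H^1_0(1, 7/3) means a(u, u) ≥ α ||u||_{H^1}² for every u ∈ H^1_0.
The interval has length L = 4/3, and Poincaré/coercivity depend only on L. Here a(u, u) = ∫(u')² + (13/2)·∫u².
Here c = 13/2 ≥ 1, so a(u,u) = ∫(u')² + c∫u² ≥ ∫(u')² + ∫u² = ||u||_{H^1}², i.e. α = 1 works. No larger α is possible: a(u,u) ≥ α||u||_{H^1}² means (1−α)∫(u')² ≥ (α−c)∫u², and for the modes u_n = sin(nπ(x−x₀)/L) (x₀ the left endpoint) one has ∫u_n²/∫(u_n')² = (L/(nπ))² → 0, so a(u_n,u_n)/||u_n||_{H^1}² → 1. Hence the optimal constant is α = 1.
Therefore α = 1.


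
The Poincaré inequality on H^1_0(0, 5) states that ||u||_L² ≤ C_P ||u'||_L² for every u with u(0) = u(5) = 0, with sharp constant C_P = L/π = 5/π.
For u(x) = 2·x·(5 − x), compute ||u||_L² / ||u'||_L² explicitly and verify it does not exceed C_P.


||u||_L² / ||u'||_L² = sqrt(10)/2 < C_P = 5/π.

u(x) = 2·x·(5 − x), so u'(x) = 10 - 4*x.
u(x) = 2·x·(5 − x) vanishes at x = 0 and x = 5, so u ∈ H^1_0(0, 5). Differentiate via the product rule and integrate the resulting polynomials term by term.
  ∫_0^5 u² dx = ∫_0^5 (4*x^4 - 40*x^3 + 100*x^2) dx. Term by term:
    ∫_0^5 4*x^4 dx = 2500;  ∫_0^5 -40*x^3 dx = -6250;  ∫_0^5 100*x^2 dx = 12500/3.
  Sum: 2500 − 6250 + 12500/3 = 1250/3.
  ∫_0^5 (u')² dx = ∫_0^5 (16*x^2 - 80*x + 100) dx. Term by term:
    ∫_0^5 16*x^2 dx = 2000/3;  ∫_0^5 -80*x dx = -1000;  ∫_0^5 100 dx = 500.
  Sum: 2000/3 − 1000 + 500 = 500/3.
∫_0^5 u² dx = 1250/3, so ||u||_L² = 25*sqrt(6)/3.
∫_0^5 (u')² dx = 500/3, so ||u'||_L² = 10*sqrt(15)/3.
Ratio ||u||_L² / ||u'||_L² = sqrt(10)/2.
Sharp Poincaré constant on H^1_0(0, 5) is C_P = L/π = 5/π, achieved by sin(π/5·x).
A polynomial bump cannot attain the sharp Poincaré constant (only the first sine eigenfunction does), so the ratio is strictly less than C_P, consistent with ||u||_L² ≤ C_P ||u'||_L².


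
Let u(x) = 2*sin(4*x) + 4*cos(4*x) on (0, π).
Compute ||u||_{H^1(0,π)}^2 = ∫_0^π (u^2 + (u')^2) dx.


||u||_{H^1(0,π)}^2 = 170*π

u'(x) = -16*sin(4*x) + 8*cos(4*x).
Expand u² and (u')² and integrate term by term on (0, π), using: for integers n ≥ 1, ∫_0^π sin²(nx) dx = ∫_0^π cos²(nx) dx = π/2; for n ≠ n', ∫_0^π sin(nx)sin(n'x) dx = ∫_0^π cos(nx)cos(n'x) dx = 0; and by product-to-sum, ∫_0^π sin(nx)cos(n'x) dx = ½∫_0^π [sin((n+n')x) + sin((n−n')x)] dx, which is 0 when n+n' is even and 2n/(n²−n'²) when n+n' is odd (it need not vanish on (0, π)).
  u² squared terms: (2)²·∫sin(4x)² dx = 4·π/2 = 2*π;  (4)²·∫cos(4x)² dx = 16·π/2 = 8*π.
  u² cross terms: 2·(2)·(4)·∫sin(4x)·cos(4x) dx = 16·(0) = 0.
  So ∫_0^π u² dx = 2*π + 8*π + 0 = 10*π.
  (u')² squared terms: (-16)²·∫sin(4x)² dx = 256·π/2 = 128*π;  (8)²·∫cos(4x)² dx = 64·π/2 = 32*π.
  (u')² cross terms: 2·(-16)·(8)·∫sin(4x)·cos(4x) dx = -256·(0) = 0.
  So ∫_0^π (u')² dx = 128*π + 32*π + 0 = 160*π.
||u||_{H^1}^2 = (10*π) + (160*π) = 170*π.


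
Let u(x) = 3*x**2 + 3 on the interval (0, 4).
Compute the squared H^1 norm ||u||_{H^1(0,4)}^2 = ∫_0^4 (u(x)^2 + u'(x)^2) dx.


||u||_{H^1}^2 = 15156/5

The H^1 norm (squared) on an interval (0, L) is
  ||u||_{H^1}^2 = ∫_0^L u(x)^2 dx + ∫_0^L u'(x)^2 dx.
Compute u'(x) = 6*x.
Then u(x)^2 = 9*x**4 + 18*x**2 + 9 and u'(x)^2 = 36*x**2.
Integrate each monomial from 0 to 4 using ∫_0^4 c·x^n dx = c·4^(n+1)/(n+1):
  ∫_0^4 u(x)^2 dx = ∫_0^4 (9*x^4 + 18*x^2 + 9) dx. Term by term:
    ∫_0^4 9*x^4 dx = 9216/5;  ∫_0^4 18*x^2 dx = 384;  ∫_0^4 9 dx = 36.
  Sum: 9216/5 + 384 + 36 = 11316/5.
  ∫_0^4 u'(x)^2 dx = ∫_0^4 (36*x^2) dx. Term by term:
    ∫_0^4 36*x^2 dx = 768.
Adding: ||u||_{H^1}^2 = 11316/5 + 768 = 15156/5.


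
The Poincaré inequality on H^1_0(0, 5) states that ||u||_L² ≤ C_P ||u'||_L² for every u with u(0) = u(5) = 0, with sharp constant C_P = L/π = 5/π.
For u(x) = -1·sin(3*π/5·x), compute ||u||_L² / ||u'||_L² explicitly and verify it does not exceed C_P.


||u||_L² / ||u'||_L² = 5/(3*π) < C_P = 5/π.

u(x) = -1·sin(3*π/5·x), so u'(x) = -3*π*cos(3*π*x/5)/5.
Writing u(x) = A·sin(kπx/L) with A = -1 and k = 3, use ∫_0^L sin²(kπx/L) dx = L/2 and ∫_0^L cos²(kπx/L) dx = L/2.
u² = 1·sin²(3*π/5·x) and (u')² = 9*π^2/25·cos²(3*π/5·x), and each of sin², cos² integrates to L/2 = 5/2 over (0, 5).
∫_0^5 u² dx = 5/2, so ||u||_L² = sqrt(10)/2.
∫_0^5 (u')² dx = 9*π^2/10, so ||u'||_L² = 3*sqrt(10)*π/10.
Ratio ||u||_L² / ||u'||_L² = 5/(3*π).
Sharp Poincaré constant on H^1_0(0, 5) is C_P = L/π = 5/π, achieved by sin(π/5·x).
This is the k = 3 harmonic; the ratio L/(kπ) is strictly less than C_P = L/π, consistent with the sharp inequality ||u||_L² ≤ C_P ||u'||_L².


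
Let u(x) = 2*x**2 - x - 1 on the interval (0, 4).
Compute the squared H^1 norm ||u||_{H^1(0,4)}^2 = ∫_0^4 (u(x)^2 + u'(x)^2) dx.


||u||_{H^1}^2 = 12008/15

The H^1 norm (squared) on an interval (0, L) is
  ||u||_{H^1}^2 = ∫_0^L u(x)^2 dx + ∫_0^L u'(x)^2 dx.
Compute u'(x) = 4*x - 1.
Then u(x)^2 = 4*x**4 - 4*x**3 - 3*x**2 + 2*x + 1 and u'(x)^2 = 16*x**2 - 8*x + 1.
Integrate each monomial from 0 to 4 using ∫_0^4 c·x^n dx = c·4^(n+1)/(n+1):
  ∫_0^4 u(x)^2 dx = ∫_0^4 (4*x^4 - 4*x^3 - 3*x^2 + 2*x + 1) dx. Term by term:
    ∫_0^4 4*x^4 dx = 4096/5;  ∫_0^4 -4*x^3 dx = -256;  ∫_0^4 -3*x^2 dx = -64;
    ∫_0^4 2*x dx = 16;  ∫_0^4 1 dx = 4.
  Sum: 4096/5 − 256 − 64 + 16 + 4 = 2596/5.
  ∫_0^4 u'(x)^2 dx = ∫_0^4 (16*x^2 - 8*x + 1) dx. Term by term:
    ∫_0^4 16*x^2 dx = 1024/3;  ∫_0^4 -8*x dx = -64;  ∫_0^4 1 dx = 4.
  Sum: 1024/3 − 64 + 4 = 844/3.
Adding: ||u||_{H^1}^2 = 2596/5 + 844/3 = 12008/15.


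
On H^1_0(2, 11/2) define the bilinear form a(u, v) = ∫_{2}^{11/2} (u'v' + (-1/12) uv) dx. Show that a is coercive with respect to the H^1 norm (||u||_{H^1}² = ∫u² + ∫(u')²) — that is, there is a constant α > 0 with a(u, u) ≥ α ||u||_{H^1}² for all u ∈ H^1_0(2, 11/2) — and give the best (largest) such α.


α = (-49 + 48*π^2)/(12*(4*π^2 + 49))

Coercivity of a(·,·) on H^1_0(2, 11/2) means a(u, u) ≥ α ||u||_{H^1}² for every u ∈ H^1_0.
The interval has length L = 7/2, and Poincaré/coercivity depend only on L. Here a(u, u) = ∫(u')² + (-1/12)·∫u².
Here c = -1/12 < 0 with |c| < (π/L)² = 4*π^2/49, so coercivity still holds. The condition a(u,u) ≥ α||u||_{H^1}² reads (1−α)∫(u')² ≥ (α−c)∫u². Any admissible α is ≤ 1 (rapidly oscillating u have ∫u²/∫(u')² → 0), and α = 1 would force 0 ≥ (1−c)∫u², impossible since c < 1; so 1−α > 0. By the sharp Poincaré inequality on H^1_0 of an interval of length L, ∫(u')² ≥ (π/L)²∫u² with equality for the first sine mode sin(π(x−x₀)/L) (x₀ the left endpoint), so the inequality holds for all u iff (1−α)(π/L)² ≥ α − c, i.e. α ≤ ((π/L)² + c)/((π/L)² + 1) = (1 + c(L/π)²)/(1 + (L/π)²). (Direct route, valid since c ≤ 0: Poincaré gives c∫u² ≥ c(L/π)²∫(u')², so a(u,u) ≥ (1 + c(L/π)²)∫(u')², while ||u||_{H^1}² ≤ (1 + (L/π)²)∫(u')²; dividing yields the same α.) With (π/L)² = 4*π^2/49 and c = -1/12, the largest admissible constant is α = ((π/L)² + c)/((π/L)² + 1).
Simplifying, α = (-49 + 48*π^2)/(12*(4*π^2 + 49)).


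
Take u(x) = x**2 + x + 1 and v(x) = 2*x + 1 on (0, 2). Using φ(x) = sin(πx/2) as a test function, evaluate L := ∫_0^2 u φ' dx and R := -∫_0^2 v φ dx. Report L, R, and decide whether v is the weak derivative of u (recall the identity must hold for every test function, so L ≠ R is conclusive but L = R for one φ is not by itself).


LHS = -12/π, RHS = -12/π. Yes, v = u' weakly.

u(x) = x**2 + x + 1, classical derivative u'(x) = 2*x + 1.
φ(x) = sin(πx/2), so φ'(x) = π*cos(π*x/2)/2.
Note φ(0) = φ(2) = 0, so the boundary term u·φ vanishes.
LHS = ∫_0^2 u(x) φ'(x) dx = ∫_0^2 (π*x^2*cos(π*x/2)/2 + π*x*cos(π*x/2)/2 + π*cos(π*x/2)/2) dx. Term by term:
  ∫_0^2 π*cos(π*x/2)/2 dx = 0;  ∫_0^2 π*x*cos(π*x/2)/2 dx = -4/π;  ∫_0^2 π*x^2*cos(π*x/2)/2 dx = -8/π.
Sum: 0 − 4/π − 8/π = -12/π.
So LHS = -12/π.
∫_0^2 v(x) φ(x) dx = ∫_0^2 (2*x*sin(π*x/2) + sin(π*x/2)) dx. Term by term:
  ∫_0^2 2*x*sin(π*x/2) dx = 8/π;  ∫_0^2 sin(π*x/2) dx = 4/π.
Sum: 8/π + 4/π = 12/π.
So RHS = -∫_0^2 v(x) φ(x) dx = -12/π.
LHS = RHS, so the identity holds for this test φ.
Moreover u is smooth here and v(x) = u'(x) = 2*x + 1 pointwise, so the identity holds for every test function. Hence v is the weak derivative of u.


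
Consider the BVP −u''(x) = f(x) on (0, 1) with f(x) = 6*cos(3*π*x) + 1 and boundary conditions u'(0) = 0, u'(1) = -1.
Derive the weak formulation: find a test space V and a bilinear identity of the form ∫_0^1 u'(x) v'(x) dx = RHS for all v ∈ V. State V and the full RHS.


V = H^1(0, 1) (v unrestricted at boundary; u is determined up to an additive constant); weak form: ∫_0^1 u'v' dx = ∫_0^1 (6*cos(3*π*x) + 1) v dx − v(1) for all v ∈ V.

Multiply both sides by a test function v and integrate from 0 to 1:
  ∫_0^1 −u''(x) v(x) dx = ∫_0^1 f(x) v(x) dx.
Integrate the LHS by parts once:
  ∫_0^1 −u'' v dx = −[u'(x) v(x)]_0^1 + ∫_0^1 u'(x) v'(x) dx.
Thus ∫_0^1 u'(x) v'(x) dx = ∫_0^1 f(x) v(x) dx + [u'(x) v(x)]_0^1.
Choose V so that boundary terms are either known or forced to vanish.
u has inhomogeneous Neumann u'(0) = 0, u'(1) = -1. [u' v]_0^1 = (-1)·v(1) − (0)·v(0) = − v(1). Take V = H^1(0, 1); boundary term becomes part of RHS.
Weak formulation: find u (satisfying any essential BC) such that ∫_0^1 u'(x) v'(x) dx = ∫_0^1 f v dx − v(1) for all v ∈ V (Neumann data are natural BCs: they enter the RHS as boundary terms).
Substituting f(x) = 6*cos(3*π*x) + 1, the right-hand side is ∫_0^1 (6*cos(3*π*x) + 1) v dx − v(1).
Compatibility check (pure Neumann): taking v ≡ 1 ∈ V gives 0 = ∫_0^1 f dx + (-1) − (0), i.e. ∫_0^1 f dx must equal u'(0) − u'(1) = 1. Indeed ∫_0^1 (6*cos(3*π*x) + 1) dx = 1, so the data are compatible. The solution is then unique only up to an additive constant (fix it e.g. by requiring ∫_0^1 u dx = 0).


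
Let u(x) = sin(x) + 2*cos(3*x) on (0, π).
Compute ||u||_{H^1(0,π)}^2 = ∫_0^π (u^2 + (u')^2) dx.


||u||_{H^1(0,π)}^2 = 21*π

u'(x) = -6*sin(3*x) + cos(x).
Expand u² and (u')² and integrate term by term on (0, π), using: for integers n ≥ 1, ∫_0^π sin²(nx) dx = ∫_0^π cos²(nx) dx = π/2; for n ≠ n', ∫_0^π sin(nx)sin(n'x) dx = ∫_0^π cos(nx)cos(n'x) dx = 0; and by product-to-sum, ∫_0^π sin(nx)cos(n'x) dx = ½∫_0^π [sin((n+n')x) + sin((n−n')x)] dx, which is 0 when n+n' is even and 2n/(n²−n'²) when n+n' is odd (it need not vanish on (0, π)).
  u² squared terms: (2)²·∫cos(3x)² dx = 4·π/2 = 2*π;  (1)²·∫sin(x)² dx = 1·π/2 = π/2.
  u² cross terms: 2·(2)·(1)·∫cos(3x)·sin(x) dx = 4·(0) = 0.
  So ∫_0^π u² dx = 2*π + π/2 + 0 = 5*π/2.
  (u')² squared terms: (-6)²·∫sin(3x)² dx = 36·π/2 = 18*π;  (1)²·∫cos(x)² dx = 1·π/2 = π/2.
  (u')² cross terms: 2·(-6)·(1)·∫sin(3x)·cos(x) dx = -12·(0) = 0.
  So ∫_0^π (u')² dx = 18*π + π/2 + 0 = 37*π/2.
||u||_{H^1}^2 = (5*π/2) + (37*π/2) = 21*π.


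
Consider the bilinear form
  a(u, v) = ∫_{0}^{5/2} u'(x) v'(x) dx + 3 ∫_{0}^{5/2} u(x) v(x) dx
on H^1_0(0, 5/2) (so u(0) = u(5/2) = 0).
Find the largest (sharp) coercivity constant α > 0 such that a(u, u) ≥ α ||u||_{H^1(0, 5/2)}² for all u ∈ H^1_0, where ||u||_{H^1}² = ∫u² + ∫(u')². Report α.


α = 1

Coercivity of a(·,·) on H^1_0(0, 5/2) means a(u, u) ≥ α ||u||_{H^1}² for every u ∈ H^1_0.
The interval has length L = 5/2, and Poincaré/coercivity depend only on L. Here a(u, u) = ∫(u')² + (3)·∫u².
Here c = 3 ≥ 1, so a(u,u) = ∫(u')² + c∫u² ≥ ∫(u')² + ∫u² = ||u||_{H^1}², i.e. α = 1 works. No larger α is possible: a(u,u) ≥ α||u||_{H^1}² means (1−α)∫(u')² ≥ (α−c)∫u², and for the modes u_n = sin(nπ(x−x₀)/L) (x₀ the left endpoint) one has ∫u_n²/∫(u_n')² = (L/(nπ))² → 0, so a(u_n,u_n)/||u_n||_{H^1}² → 1. Hence the optimal constant is α = 1.
Therefore α = 1.


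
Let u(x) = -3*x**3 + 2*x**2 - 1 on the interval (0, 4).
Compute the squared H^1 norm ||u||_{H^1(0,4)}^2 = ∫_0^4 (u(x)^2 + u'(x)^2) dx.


||u||_{H^1}^2 = 184220/7

The H^1 norm (squared) on an interval (0, L) is
  ||u||_{H^1}^2 = ∫_0^L u(x)^2 dx + ∫_0^L u'(x)^2 dx.
Compute u'(x) = -9*x**2 + 4*x.
Then u(x)^2 = 9*x**6 - 12*x**5 + 4*x**4 + 6*x**3 - 4*x**2 + 1 and u'(x)^2 = 81*x**4 - 72*x**3 + 16*x**2.
Integrate each monomial from 0 to 4 using ∫_0^4 c·x^n dx = c·4^(n+1)/(n+1):
  ∫_0^4 u(x)^2 dx = ∫_0^4 (9*x^6 - 12*x^5 + 4*x^4 + 6*x^3 - 4*x^2 + 1) dx. Term by term:
    ∫_0^4 9*x^6 dx = 147456/7;  ∫_0^4 -12*x^5 dx = -8192;  ∫_0^4 4*x^4 dx = 4096/5;
    ∫_0^4 6*x^3 dx = 384;  ∫_0^4 -4*x^2 dx = -256/3;  ∫_0^4 1 dx = 4.
  Sum: 147456/7 − 8192 + 4096/5 + 384 − 256/3 + 4 = 1469476/105.
  ∫_0^4 u'(x)^2 dx = ∫_0^4 (81*x^4 - 72*x^3 + 16*x^2) dx. Term by term:
    ∫_0^4 81*x^4 dx = 82944/5;  ∫_0^4 -72*x^3 dx = -4608;  ∫_0^4 16*x^2 dx = 1024/3.
  Sum: 82944/5 − 4608 + 1024/3 = 184832/15.
Adding: ||u||_{H^1}^2 = 1469476/105 + 184832/15 = 184220/7.


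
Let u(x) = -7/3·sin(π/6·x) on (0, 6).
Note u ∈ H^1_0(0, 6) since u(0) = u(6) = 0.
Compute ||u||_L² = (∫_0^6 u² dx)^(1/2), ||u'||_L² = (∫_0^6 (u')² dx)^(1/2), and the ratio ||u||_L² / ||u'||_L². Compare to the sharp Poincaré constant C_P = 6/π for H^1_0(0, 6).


||u||_L² / ||u'||_L² = 6/π = C_P.

u(x) = -7/3·sin(π/6·x), so u'(x) = -7*π*cos(π*x/6)/18.
Writing u(x) = A·sin(kπx/L) with A = -7/3 and k = 1, use ∫_0^L sin²(kπx/L) dx = L/2 and ∫_0^L cos²(kπx/L) dx = L/2.
u² = 49/9·sin²(π/6·x) and (u')² = 49*π^2/324·cos²(π/6·x), and each of sin², cos² integrates to L/2 = 3 over (0, 6).
∫_0^6 u² dx = 49/3, so ||u||_L² = 7*sqrt(3)/3.
∫_0^6 (u')² dx = 49*π^2/108, so ||u'||_L² = 7*sqrt(3)*π/18.
Ratio ||u||_L² / ||u'||_L² = 6/π.
Sharp Poincaré constant on H^1_0(0, 6) is C_P = L/π = 6/π, achieved by sin(π/6·x).
This is the k = 1 eigenfunction (up to amplitude), so the ratio equals the sharp Poincaré constant exactly.


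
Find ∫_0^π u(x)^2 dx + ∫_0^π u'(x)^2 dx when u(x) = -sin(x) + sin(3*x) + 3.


||u||_{H^1(0,π)}^2 = -8 + 15*π

u'(x) = -cos(x) + 3*cos(3*x).
Expand u² and (u')² and integrate term by term on (0, π), using: for integers n ≥ 1, ∫_0^π sin²(nx) dx = ∫_0^π cos²(nx) dx = π/2; for n ≠ n', ∫_0^π sin(nx)sin(n'x) dx = ∫_0^π cos(nx)cos(n'x) dx = 0; and by product-to-sum, ∫_0^π sin(nx)cos(n'x) dx = ½∫_0^π [sin((n+n')x) + sin((n−n')x)] dx, which is 0 when n+n' is even and 2n/(n²−n'²) when n+n' is odd (it need not vanish on (0, π)). For the constant mode: ∫_0^π 1 dx = π, ∫_0^π cos(nx) dx = 0, ∫_0^π sin(nx) dx = (1−(−1)^n)/n.
  u² squared terms: (3)²·∫1 dx = 9·π = 9*π;  (-1)²·∫sin(x)² dx = 1·π/2 = π/2;  (1)²·∫sin(3x)² dx = 1·π/2 = π/2.
  u² cross terms: 2·(3)·(-1)·∫1·sin(x) dx = -6·(2) = -12;  2·(3)·(1)·∫1·sin(3x) dx = 6·(2/3) = 4;  2·(-1)·(1)·∫sin(x)·sin(3x) dx = -2·(0) = 0.
  So ∫_0^π u² dx = 9*π + π/2 + π/2 − 12 + 4 + 0 = -8 + 10*π.
  (u')² squared terms: (-1)²·∫cos(x)² dx = 1·π/2 = π/2;  (3)²·∫cos(3x)² dx = 9·π/2 = 9*π/2.
  (u')² cross terms: 2·(-1)·(3)·∫cos(x)·cos(3x) dx = -6·(0) = 0.
  So ∫_0^π (u')² dx = π/2 + 9*π/2 + 0 = 5*π.
||u||_{H^1}^2 = (-8 + 10*π) + (5*π) = -8 + 15*π.


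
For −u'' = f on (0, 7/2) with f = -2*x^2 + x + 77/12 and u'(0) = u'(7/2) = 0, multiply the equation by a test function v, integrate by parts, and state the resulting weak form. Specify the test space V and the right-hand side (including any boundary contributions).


V = H^1(0, 7/2) (no boundary constraint on v; u is determined up to an additive constant); weak form: ∫_0^7/2 u'v' dx = ∫_0^7/2 (-2*x^2 + x + 77/12) v dx for all v ∈ V.

Multiply both sides by a test function v and integrate from 0 to 7/2:
  ∫_0^7/2 −u''(x) v(x) dx = ∫_0^7/2 f(x) v(x) dx.
Integrate the LHS by parts once:
  ∫_0^7/2 −u'' v dx = −[u'(x) v(x)]_0^7/2 + ∫_0^7/2 u'(x) v'(x) dx.
Thus ∫_0^7/2 u'(x) v'(x) dx = ∫_0^7/2 f(x) v(x) dx + [u'(x) v(x)]_0^7/2.
Choose V so that boundary terms are either known or forced to vanish.
u has homogeneous Neumann: u'(0) = u'(7/2) = 0. So [u' v]_0^7/2 = 0·v(7/2) − 0·v(0) = 0 for any v; take V = H^1(0, 7/2).
Weak formulation: find u (satisfying any essential BC) such that ∫_0^7/2 u'(x) v'(x) dx = ∫_0^7/2 f v dx for all v ∈ V (homogeneous Neumann, so boundary terms vanish).
Substituting f(x) = -2*x^2 + x + 77/12, the right-hand side is ∫_0^7/2 (-2*x^2 + x + 77/12) v dx.
Compatibility check (pure Neumann): taking v ≡ 1 ∈ V gives 0 = ∫_0^7/2 f dx + (0) − (0), i.e. ∫_0^7/2 f dx must equal u'(0) − u'(7/2) = 0. Indeed ∫_0^7/2 (-2*x^2 + x + 77/12) dx = 0, so the data are compatible. The solution is then unique only up to an additive constant (fix it e.g. by requiring ∫_0^7/2 u dx = 0).


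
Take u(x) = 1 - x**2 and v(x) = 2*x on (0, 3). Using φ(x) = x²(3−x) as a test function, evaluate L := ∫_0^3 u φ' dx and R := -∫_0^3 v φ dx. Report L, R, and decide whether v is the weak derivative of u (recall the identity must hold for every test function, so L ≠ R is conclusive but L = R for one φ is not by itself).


LHS = 243/10, RHS = -243/10. No, v is not the weak derivative of u.

u(x) = 1 - x**2, classical derivative u'(x) = -2*x.
φ(x) = x²(3−x), so φ'(x) = 3*x*(2 - x).
Note φ(0) = φ(3) = 0, so the boundary term u·φ vanishes.
LHS = ∫_0^3 u(x) φ'(x) dx = ∫_0^3 (3*x^4 - 6*x^3 - 3*x^2 + 6*x) dx. Term by term:
  ∫_0^3 3*x^4 dx = 729/5;  ∫_0^3 -6*x^3 dx = -243/2;  ∫_0^3 -3*x^2 dx = -27;
  ∫_0^3 6*x dx = 27.
Sum: 729/5 − 243/2 − 27 + 27 = 243/10.
So LHS = 243/10.
∫_0^3 v(x) φ(x) dx = ∫_0^3 (-2*x^4 + 6*x^3) dx. Term by term:
  ∫_0^3 -2*x^4 dx = -486/5;  ∫_0^3 6*x^3 dx = 243/2.
Sum: -486/5 + 243/2 = 243/10.
So RHS = -∫_0^3 v(x) φ(x) dx = -243/10.
LHS − RHS = 243/5 ≠ 0, so the identity fails.
(For a valid weak derivative the identity must hold for EVERY test function, in particular this one. The failure shows v is NOT the weak derivative of u.)
Correct weak derivative would be u'(x) = -2*x.


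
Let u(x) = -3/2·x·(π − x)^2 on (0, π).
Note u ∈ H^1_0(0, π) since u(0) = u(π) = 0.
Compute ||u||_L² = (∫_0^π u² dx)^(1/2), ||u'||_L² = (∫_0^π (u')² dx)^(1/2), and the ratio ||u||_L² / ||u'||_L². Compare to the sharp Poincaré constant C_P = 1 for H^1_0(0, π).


||u||_L² / ||u'||_L² = sqrt(14)*π/14 < C_P = 1.

u(x) = -3/2·x·(π − x)^2, so u'(x) = 3*(π - 3*x)*(x - π)/2.
u(x) = -3/2·x·(π − x)^2 vanishes at x = 0 and x = π, so u ∈ H^1_0(0, π). Differentiate via the product rule and integrate the resulting polynomials term by term.
  ∫_0^π u² dx = ∫_0^π (9*x^6/4 - 9*π*x^5 + 27*π^2*x^4/2 - 9*π^3*x^3 + 9*π^4*x^2/4) dx. Term by term:
    ∫_0^π 9*x^6/4 dx = 9*π^7/28;  ∫_0^π -9*π*x^5 dx = -3*π^7/2;  ∫_0^π 27*π^2*x^4/2 dx = 27*π^7/10;
    ∫_0^π -9*π^3*x^3 dx = -9*π^7/4;  ∫_0^π 9*π^4*x^2/4 dx = 3*π^7/4.
  Sum: 9*π^7/28 − 3*π^7/2 + 27*π^7/10 − 9*π^7/4 + 3*π^7/4 = 3*π^7/140.
  ∫_0^π (u')² dx = ∫_0^π (81*x^4/4 - 54*π*x^3 + 99*π^2*x^2/2 - 18*π^3*x + 9*π^4/4) dx. Term by term:
    ∫_0^π 81*x^4/4 dx = 81*π^5/20;  ∫_0^π -54*π*x^3 dx = -27*π^5/2;  ∫_0^π 99*π^2*x^2/2 dx = 33*π^5/2;
    ∫_0^π -18*π^3*x dx = -9*π^5;  ∫_0^π 9*π^4/4 dx = 9*π^5/4.
  Sum: 81*π^5/20 − 27*π^5/2 + 33*π^5/2 − 9*π^5 + 9*π^5/4 = 3*π^5/10.
∫_0^π u² dx = 3*π^7/140, so ||u||_L² = sqrt(105)*π^(7/2)/70.
∫_0^π (u')² dx = 3*π^5/10, so ||u'||_L² = sqrt(30)*π^(5/2)/10.
Ratio ||u||_L² / ||u'||_L² = sqrt(14)*π/14.
Sharp Poincaré constant on H^1_0(0, π) is C_P = L/π = 1, achieved by sin(x).
A polynomial bump cannot attain the sharp Poincaré constant (only the first sine eigenfunction does), so the ratio is strictly less than C_P, consistent with ||u||_L² ≤ C_P ||u'||_L².
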